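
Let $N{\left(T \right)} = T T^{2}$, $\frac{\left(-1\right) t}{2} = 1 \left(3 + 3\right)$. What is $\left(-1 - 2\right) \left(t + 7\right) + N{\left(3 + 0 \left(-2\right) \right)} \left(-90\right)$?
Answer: $-2415$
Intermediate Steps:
$t = -12$ ($t = - 2 \cdot 1 \left(3 + 3\right) = - 2 \cdot 1 \cdot 6 = \left(-2\right) 6 = -12$)
$N{\left(T \right)} = T^{3}$
$\left(-1 - 2\right) \left(t + 7\right) + N{\left(3 + 0 \left(-2\right) \right)} \left(-90\right) = \left(-1 - 2\right) \left(-12 + 7\right) + \left(3 + 0 \left(-2\right)\right)^{3} \left(-90\right) = \left(-3\right) \left(-5\right) + \left(3 + 0\right)^{3} \left(-90\right) = 15 + 3^{3} \left(-90\right) = 15 + 27 \left(-90\right) = 15 - 2430 = -2415$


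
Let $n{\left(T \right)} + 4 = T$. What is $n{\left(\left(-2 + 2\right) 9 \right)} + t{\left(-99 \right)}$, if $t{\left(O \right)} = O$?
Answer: $-103$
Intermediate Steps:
$n{\left(T \right)} = -4 + T$
$n{\left(\left(-2 + 2\right) 9 \right)} + t{\left(-99 \right)} = \left(-4 + \left(-2 + 2\right) 9\right) - 99 = \left(-4 + 0 \cdot 9\right) - 99 = \left(-4 + 0\right) - 99 = -4 - 99 = -103$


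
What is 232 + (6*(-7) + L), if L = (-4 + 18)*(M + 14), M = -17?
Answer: 148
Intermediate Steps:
L = -42 (L = (-4 + 18)*(-17 + 14) = 14*(-3) = -42)
232 + (6*(-7) + L) = 232 + (6*(-7) - 42) = 232 + (-42 - 42) = 232 - 84 = 148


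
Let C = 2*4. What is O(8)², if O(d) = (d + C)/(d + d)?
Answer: 1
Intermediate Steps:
C = 8
O(d) = (8 + d)/(2*d) (O(d) = (d + 8)/(d + d) = (8 + d)/((2*d)) = (8 + d)*(1/(2*d)) = (8 + d)/(2*d))
O(8)² = ((½)*(8 + 8)/8)² = ((½)*(⅛)*16)² = 1² = 1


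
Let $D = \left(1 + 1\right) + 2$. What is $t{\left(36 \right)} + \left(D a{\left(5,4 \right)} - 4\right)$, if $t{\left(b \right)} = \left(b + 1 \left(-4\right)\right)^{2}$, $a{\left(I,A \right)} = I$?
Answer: $1040$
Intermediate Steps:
$t{\left(b \right)} = \left(-4 + b\right)^{2}$ ($t{\left(b \right)} = \left(b - 4\right)^{2} = \left(-4 + b\right)^{2}$)
$D = 4$ ($D = 2 + 2 = 4$)
$t{\left(36 \right)} + \left(D a{\left(5,4 \right)} - 4\right) = \left(-4 + 36\right)^{2} + \left(4 \cdot 5 - 4\right) = 32^{2} + \left(20 - 4\right) = 1024 + 16 = 1040$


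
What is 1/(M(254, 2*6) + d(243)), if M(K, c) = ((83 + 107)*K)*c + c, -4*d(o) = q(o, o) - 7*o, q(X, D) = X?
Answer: 2/1158993 ≈ 1.7256e-6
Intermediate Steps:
d(o) = 3*o/2 (d(o) = -(o - 7*o)/4 = -(-3)*o/2 = 3*o/2)
M(K, c) = c + 190*K*c (M(K, c) = (190*K)*c + c = 190*K*c + c = c + 190*K*c)
1/(M(254, 2*6) + d(243)) = 1/((2*6)*(1 + 190*254) + (3/2)*243) = 1/(12*(1 + 48260) + 729/2) = 1/(12*48261 + 729/2) = 1/(579132 + 729/2) = 1/(1158993/2) = 2/1158993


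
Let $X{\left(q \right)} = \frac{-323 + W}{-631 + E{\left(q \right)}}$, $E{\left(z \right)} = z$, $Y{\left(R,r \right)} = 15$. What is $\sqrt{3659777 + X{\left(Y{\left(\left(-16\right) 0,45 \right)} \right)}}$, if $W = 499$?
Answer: $\frac{9 \sqrt{2213939}}{7} \approx 1913.1$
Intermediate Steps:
$X{\left(q \right)} = \frac{176}{-631 + q}$ ($X{\left(q \right)} = \frac{-323 + 499}{-631 + q} = \frac{176}{-631 + q}$)
$\sqrt{3659777 + X{\left(Y{\left(\left(-16\right) 0,45 \right)} \right)}} = \sqrt{3659777 + \frac{176}{-631 + 15}} = \sqrt{3659777 + \frac{176}{-616}} = \sqrt{3659777 + 176 \left(- \frac{1}{616}\right)} = \sqrt{3659777 - \frac{2}{7}} = \sqrt{\frac{25618437}{7}} = \frac{9 \sqrt{2213939}}{7}$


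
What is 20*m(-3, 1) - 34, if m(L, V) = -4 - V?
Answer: -134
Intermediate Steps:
20*m(-3, 1) - 34 = 20*(-4 - 1*1) - 34 = 20*(-4 - 1) - 34 = 20*(-5) - 34 = -100 - 34 = -134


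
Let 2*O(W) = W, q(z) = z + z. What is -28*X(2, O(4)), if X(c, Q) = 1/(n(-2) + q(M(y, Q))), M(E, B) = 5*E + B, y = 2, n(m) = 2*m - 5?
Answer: -28/15 ≈ -1.8667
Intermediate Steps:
n(m) = -5 + 2*m
M(E, B) = B + 5*E
q(z) = 2*z
O(W) = W/2
X(c, Q) = 1/(11 + 2*Q) (X(c, Q) = 1/((-5 + 2*(-2)) + 2*(Q + 5*2)) = 1/((-5 - 4) + 2*(Q + 10)) = 1/(-9 + 2*(10 + Q)) = 1/(-9 + (20 + 2*Q)) = 1/(11 + 2*Q))
-28*X(2, O(4)) = -28/(11 + 2*((½)*4)) = -28/(11 + 2*2) = -28/(11 + 4) = -28/15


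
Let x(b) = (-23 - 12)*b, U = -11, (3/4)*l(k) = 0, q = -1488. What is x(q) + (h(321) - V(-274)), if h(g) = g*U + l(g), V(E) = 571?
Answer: 47978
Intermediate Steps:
l(k) = 0 (l(k) = (4/3)*0 = 0)
x(b) = -35*b
h(g) = -11*g (h(g) = g*(-11) + 0 = -11*g + 0 = -11*g)
x(q) + (h(321) - V(-274)) = -35*(-1488) + (-11*321 - 1*571) = 52080 + (-3531 - 571) = 52080 - 4102 = 47978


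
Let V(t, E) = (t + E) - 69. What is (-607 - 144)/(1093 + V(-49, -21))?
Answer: -751/954 ≈ -0.78721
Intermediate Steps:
V(t, E) = -69 + E + t (V(t, E) = (E + t) - 69 = -69 + E + t)
(-607 - 144)/(1093 + V(-49, -21)) = (-607 - 144)/(1093 + (-69 - 21 - 49)) = -751/(1093 - 139) = -751/954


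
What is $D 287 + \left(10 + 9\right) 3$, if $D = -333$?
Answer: $-95514$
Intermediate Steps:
$D 287 + \left(10 + 9\right) 3 = \left(-333\right) 287 + \left(10 + 9\right) 3 = -95571 + 19 \cdot 3 = -95571 + 57 = -95514$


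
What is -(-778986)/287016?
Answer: 129831/47836 ≈ 2.7141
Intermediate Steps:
-(-778986)/287016 = -1*(-129831/47836) = 129831/47836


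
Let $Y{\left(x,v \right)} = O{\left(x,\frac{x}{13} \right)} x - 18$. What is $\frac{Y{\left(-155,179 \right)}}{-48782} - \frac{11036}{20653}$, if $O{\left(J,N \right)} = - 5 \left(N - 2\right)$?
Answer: $- \frac{4096723599}{13097430398} \approx -0.31279$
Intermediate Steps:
$O{\left(J,N \right)} = 10 - 5 N$ ($O{\left(J,N \right)} = - 5 \left(-2 + N\right) = 10 - 5 N$)
$Y{\left(x,v \right)} = -18 + x \left(10 - \frac{5 x}{13}\right)$ ($Y{\left(x,v \right)} = \left(10 - 5 \frac{x}{13}\right) x - 18 = \left(10 - \frac{5 x}{13}\right) x - 18 = x \left(10 - \frac{5 x}{13}\right) - 18 = -18 + x \left(10 - \frac{5 x}{13}\right)$)
$\frac{Y{\left(-155,179 \right)}}{-48782} - \frac{11036}{20653} = \frac{-18 - - \frac{775 \left(-26 - 155\right)}{13}}{-48782} - \frac{11036}{20653} = \left(-18 - \left(- \frac{775}{13}\right) \left(-181\right)\right) \left(- \frac{1}{48782}\right) - \frac{11036}{20653} = \left(-18 - \frac{140275}{13}\right) \left(- \frac{1}{48782}\right) - \frac{11036}{20653} = \left(- \frac{140509}{13}\right) \left(- \frac{1}{48782}\right) - \frac{11036}{20653} = \frac{140509}{634166} - \frac{11036}{20653} = - \frac{4096723599}{13097430398}$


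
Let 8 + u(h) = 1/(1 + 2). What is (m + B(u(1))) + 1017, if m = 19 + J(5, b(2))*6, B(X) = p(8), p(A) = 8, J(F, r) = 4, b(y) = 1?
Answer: 1068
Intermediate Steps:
u(h) = -23/3 (u(h) = -8 + 1/(1 + 2) = -8 + 1/3 = -8 + ⅓ = -23/3)
B(X) = 8
m = 43 (m = 19 + 4*6 = 19 + 24 = 43)
(m + B(u(1))) + 1017 = (43 + 8) + 1017 = 51 + 1017 = 1068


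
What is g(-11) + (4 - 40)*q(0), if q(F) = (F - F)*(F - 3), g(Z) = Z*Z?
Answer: 121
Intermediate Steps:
g(Z) = Z**2
q(F) = 0 (q(F) = 0*(-3 + F) = 0)
g(-11) + (4 - 40)*q(0) = (-11)**2 + (4 - 40)*0 = 121 - 36*0 = 121 + 0 = 121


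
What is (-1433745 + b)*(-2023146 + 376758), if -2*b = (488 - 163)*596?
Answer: 2519953240860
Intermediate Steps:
b = -96850 (b = -(488 - 163)*596/2 = -325*596/2 = -½*193700 = -96850)
(-1433745 + b)*(-2023146 + 376758) = (-1433745 - 96850)*(-2023146 + 376758) = -1530595*(-1646388) = 2519953240860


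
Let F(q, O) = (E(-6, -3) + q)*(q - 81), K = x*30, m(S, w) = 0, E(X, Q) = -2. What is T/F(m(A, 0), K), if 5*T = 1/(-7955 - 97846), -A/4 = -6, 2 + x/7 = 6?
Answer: -1/85698810 ≈ -1.1669e-8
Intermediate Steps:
x = 28 (x = -14 + 7*6 = -14 + 42 = 28)
A = 24 (A = -4*(-6) = 24)
K = 840 (K = 28*30 = 840)
F(q, O) = (-81 + q)*(-2 + q) (F(q, O) = (-2 + q)*(q - 81) = (-2 + q)*(-81 + q) = (-81 + q)*(-2 + q))
T = -1/529005 (T = 1/(5*(-7955 - 97846)) = (1/5)/(-105801) = (1/5)*(-1/105801) = -1/529005 ≈ -1.8903e-6)
T/F(m(A, 0), K) = -1/(529005*(162 + 0**2 - 83*0)) = -1/(529005*(162 + 0 + 0)) = -1/529005/162 = -1/529005*1/162 = -1/85698810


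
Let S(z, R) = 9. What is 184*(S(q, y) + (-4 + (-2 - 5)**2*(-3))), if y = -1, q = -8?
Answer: -26128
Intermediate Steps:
184*(S(q, y) + (-4 + (-2 - 5)**2*(-3))) = 184*(9 + (-4 + (-2 - 5)**2*(-3))) = 184*(9 + (-4 + (-7)**2*(-3))) = 184*(9 + (-4 + 49*(-3))) = 184*(9 + (-4 - 147)) = 184*(9 - 151) = 184*(-142) = -26128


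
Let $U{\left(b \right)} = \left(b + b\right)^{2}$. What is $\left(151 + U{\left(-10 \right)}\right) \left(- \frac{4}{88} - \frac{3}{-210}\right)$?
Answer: $- \frac{6612}{385} \approx -17.174$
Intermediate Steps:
$U{\left(b \right)} = 4 b^{2}$ ($U{\left(b \right)} = \left(2 b\right)^{2} = 4 b^{2}$)
$\left(151 + U{\left(-10 \right)}\right) \left(- \frac{4}{88} - \frac{3}{-210}\right) = \left(151 + 4 \left(-10\right)^{2}\right) \left(- \frac{4}{88} - \frac{3}{-210}\right) = \left(151 + 4 \cdot 100\right) \left(\left(-4\right) \frac{1}{88} - - \frac{1}{70}\right) = \left(151 + 400\right) \left(- \frac{1}{22} + \frac{1}{70}\right) = 551 \left(- \frac{12}{385}\right) = - \frac{6612}{385}$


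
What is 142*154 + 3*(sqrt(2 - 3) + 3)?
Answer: 21877 + 3*I ≈ 21877.0 + 3.0*I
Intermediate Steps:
142*154 + 3*(sqrt(2 - 3) + 3) = 21868 + 3*(sqrt(-1) + 3) = 21868 + 3*(I + 3) = 21868 + 3*(3 + I) = 21868 + (9 + 3*I) = 21877 + 3*I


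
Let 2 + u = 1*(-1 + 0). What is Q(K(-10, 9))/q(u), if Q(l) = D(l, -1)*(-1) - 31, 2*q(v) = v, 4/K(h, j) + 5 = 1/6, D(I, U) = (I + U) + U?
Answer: 1634/87 ≈ 18.782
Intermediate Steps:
u = -3 (u = -2 + 1*(-1 + 0) = -2 + 1*(-1) = -2 - 1 = -3)
D(I, U) = I + 2*U
K(h, j) = -24/29 (K(h, j) = 4/(-5 + 1/6) = 4/(-5 + ⅙) = 4/(-29/6) = 4*(-6/29) = -24/29)
q(v) = v/2
Q(l) = -29 - l (Q(l) = (l + 2*(-1))*(-1) - 31 = (l - 2)*(-1) - 31 = (-2 + l)*(-1) - 31 = (2 - l) - 31 = -29 - l)
Q(K(-10, 9))/q(u) = (-29 - 1*(-24/29))/(((½)*(-3))) = (-29 + 24/29)/(-3/2) = -817/29*(-⅔) = 1634/87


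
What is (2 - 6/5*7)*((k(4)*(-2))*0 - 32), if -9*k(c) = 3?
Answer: 1024/5 ≈ 204.80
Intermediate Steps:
k(c) = -⅓ (k(c) = -⅑*3 = -⅓)
(2 - 6/5*7)*((k(4)*(-2))*0 - 32) = (2 - 6/5*7)*(-⅓*(-2)*0 - 32) = (2 - 6*⅕*7)*((⅔)*0 - 32) = (2 - 6/5*7)*(0 - 32) = (2 - 42/5)*(-32) = -32/5*(-32) = 1024/5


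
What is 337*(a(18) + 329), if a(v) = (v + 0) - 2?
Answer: 116265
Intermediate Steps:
a(v) = -2 + v (a(v) = v - 2 = -2 + v)
337*(a(18) + 329) = 337*((-2 + 18) + 329) = 337*(16 + 329) = 337*345 = 116265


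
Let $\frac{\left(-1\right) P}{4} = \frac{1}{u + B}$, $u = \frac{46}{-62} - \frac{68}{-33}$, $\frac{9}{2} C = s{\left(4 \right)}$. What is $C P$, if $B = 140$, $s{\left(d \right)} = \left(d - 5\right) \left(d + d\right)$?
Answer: $\frac{21824}{433707} \approx 0.05032$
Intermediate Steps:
$s{\left(d \right)} = 2 d \left(-5 + d\right)$ ($s{\left(d \right)} = \left(-5 + d\right) 2 d = 2 d \left(-5 + d\right)$)
$C = - \frac{16}{9}$ ($C = \frac{2 \cdot 2 \cdot 4 \left(-5 + 4\right)}{9} = \frac{2 \cdot 2 \cdot 4 \left(-1\right)}{9} = \frac{2}{9} \left(-8\right) = - \frac{16}{9} \approx -1.7778$)
$u = \frac{1349}{1023}$ ($u = 46 \left(- \frac{1}{62}\right) - - \frac{68}{33} = - \frac{23}{31} + \frac{68}{33} = \frac{1349}{1023} \approx 1.3187$)
$P = - \frac{4092}{144569}$ ($P = - \frac{4}{\frac{1349}{1023} + 140} = - \frac{4}{\frac{144569}{1023}} = \left(-4\right) \frac{1023}{144569} = - \frac{4092}{144569} \approx -0.028305$)
$C P = \left(- \frac{16}{9}\right) \left(- \frac{4092}{144569}\right) = \frac{21824}{433707}$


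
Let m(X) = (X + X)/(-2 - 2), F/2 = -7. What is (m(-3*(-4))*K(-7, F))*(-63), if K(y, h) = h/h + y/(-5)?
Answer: 4536/5 ≈ 907.20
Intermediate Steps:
F = -14 (F = 2*(-7) = -14)
K(y, h) = 1 - y/5 (K(y, h) = 1 + y*(-⅕) = 1 - y/5)
m(X) = -X/2 (m(X) = (2*X)/(-4) = (2*X)*(-¼) = -X/2)
(m(-3*(-4))*K(-7, F))*(-63) = ((-(-3)*(-4)/2)*(1 - ⅕*(-7)))*(-63) = ((-½*12)*(1 + 7/5))*(-63) = -6*12/5*(-63) = -72/5*(-63) = 4536/5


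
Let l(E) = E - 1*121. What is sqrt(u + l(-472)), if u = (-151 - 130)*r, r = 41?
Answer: 3*I*sqrt(1346) ≈ 110.06*I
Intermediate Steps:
l(E) = -121 + E (l(E) = E - 121 = -121 + E)
u = -11521 (u = (-151 - 130)*41 = -281*41 = -11521)
sqrt(u + l(-472)) = sqrt(-11521 + (-121 - 472)) = sqrt(-11521 - 593) = sqrt(-12114) = 3*I*sqrt(1346)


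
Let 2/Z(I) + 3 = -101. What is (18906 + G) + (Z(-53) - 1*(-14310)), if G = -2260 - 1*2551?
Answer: 1477059/52 ≈ 28405.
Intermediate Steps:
Z(I) = -1/52 (Z(I) = 2/(-3 - 101) = 2/(-104) = 2*(-1/104) = -1/52)
G = -4811 (G = -2260 - 2551 = -4811)
(18906 + G) + (Z(-53) - 1*(-14310)) = (18906 - 4811) + (-1/52 - 1*(-14310)) = 14095 + (-1/52 + 14310) = 14095 + 744119/52 = 1477059/52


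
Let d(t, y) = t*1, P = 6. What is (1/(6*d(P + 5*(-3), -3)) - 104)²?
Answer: 31550689/2916 ≈ 10820.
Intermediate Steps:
d(t, y) = t
(1/(6*d(P + 5*(-3), -3)) - 104)² = (1/(6*(6 + 5*(-3))) - 104)² = (1/(6*(6 - 15)) - 104)² = (1/(6*(-9)) - 104)² = (1/(-54) - 104)² = (-1/54 - 104)² = (-5617/54)² = 31550689/2916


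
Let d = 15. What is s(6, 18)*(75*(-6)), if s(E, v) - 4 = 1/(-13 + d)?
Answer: -2025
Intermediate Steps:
s(E, v) = 9/2 (s(E, v) = 4 + 1/(-13 + 15) = 4 + 1/2 = 4 + ½ = 9/2)
s(6, 18)*(75*(-6)) = 9*(75*(-6))/2 = (9/2)*(-450) = -2025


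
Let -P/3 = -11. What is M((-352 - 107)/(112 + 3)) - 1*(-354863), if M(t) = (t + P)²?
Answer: 4704192071/13225 ≈ 3.5570e+5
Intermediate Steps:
P = 33 (P = -3*(-11) = 33)
M(t) = (33 + t)² (M(t) = (t + 33)² = (33 + t)²)
M((-352 - 107)/(112 + 3)) - 1*(-354863) = (33 + (-352 - 107)/(112 + 3))² - 1*(-354863) = (33 - 459/115)² + 354863 = (3336/115)² + 354863 = 11128896/13225 + 354863 = 4704192071/13225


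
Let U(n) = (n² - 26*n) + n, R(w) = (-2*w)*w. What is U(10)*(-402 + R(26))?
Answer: 263100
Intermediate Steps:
R(w) = -2*w²
U(n) = n² - 25*n
U(10)*(-402 + R(26)) = (10*(-25 + 10))*(-402 - 2*26²) = (10*(-15))*(-402 - 2*676) = -150*(-402 - 1352) = -150*(-1754) = 263100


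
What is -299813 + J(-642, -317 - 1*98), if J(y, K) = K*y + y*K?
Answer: 233047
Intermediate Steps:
J(y, K) = 2*K*y (J(y, K) = K*y + K*y = 2*K*y)
-299813 + J(-642, -317 - 1*98) = -299813 + 2*(-317 - 1*98)*(-642) = -299813 + 2*(-317 - 98)*(-642) = -299813 + 2*(-415)*(-642) = -299813 + 532860 = 233047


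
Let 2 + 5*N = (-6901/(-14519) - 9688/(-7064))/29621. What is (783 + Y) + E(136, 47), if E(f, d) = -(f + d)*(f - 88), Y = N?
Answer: -15192635222979027/1898747125085 ≈ -8001.4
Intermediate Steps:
N = -759475173942/1898747125085 (N = -⅖ + ((-6901/(-14519) - 9688/(-7064))/29621)/5 = -⅖ + ((-6901*(-1/14519) - 9688*(-1/7064))*(1/29621))/5 = -⅖ + ((6901/14519 + 1211/883)*(1/29621))/5 = -⅖ + ((23676092/12820277)*(1/29621))/5 = -⅖ + (⅕)*(23676092/379749425017) = -⅖ + 23676092/1898747125085 = -759475173942/1898747125085 ≈ -0.39999)
Y = -759475173942/1898747125085 ≈ -0.39999
E(f, d) = -(-88 + f)*(d + f) (E(f, d) = -(d + f)*(-88 + f) = -(-88 + f)*(d + f))
(783 + Y) + E(136, 47) = (783 - 759475173942/1898747125085) + (-1*136² + 88*47 + 88*136 - 1*47*136) = 1485959523767613/1898747125085 + (-1*18496 + 4136 + 11968 - 6392) = 1485959523767613/1898747125085 + (-18496 + 4136 + 11968 - 6392) = 1485959523767613/1898747125085 - 8784 = -15192635222979027/1898747125085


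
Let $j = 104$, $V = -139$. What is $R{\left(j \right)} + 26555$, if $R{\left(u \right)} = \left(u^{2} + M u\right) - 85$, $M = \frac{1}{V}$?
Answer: $\frac{5182650}{139} \approx 37285.0$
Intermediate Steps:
$M = - \frac{1}{139}$ ($M = \frac{1}{-139} = - \frac{1}{139} \approx -0.0071942$)
$R{\left(u \right)} = -85 + u^{2} - \frac{u}{139}$ ($R{\left(u \right)} = \left(u^{2} - \frac{u}{139}\right) - 85 = -85 + u^{2} - \frac{u}{139}$)
$R{\left(j \right)} + 26555 = \left(-85 + 104^{2} - \frac{104}{139}\right) + 26555 = \left(-85 + 10816 - \frac{104}{139}\right) + 26555 = \frac{1491505}{139} + 26555 = \frac{5182650}{139}$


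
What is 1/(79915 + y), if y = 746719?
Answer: 1/826634 ≈ 1.2097e-6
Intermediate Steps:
1/(79915 + y) = 1/(79915 + 746719) = 1/826634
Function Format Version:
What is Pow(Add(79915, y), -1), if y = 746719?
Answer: Rational(1, 826634) ≈ 1.2097e-6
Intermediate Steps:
Pow(Add(79915, y), -1) = Pow(Add(79915, 746719), -1) = Pow(826634, -1) = Rational(1, 826634)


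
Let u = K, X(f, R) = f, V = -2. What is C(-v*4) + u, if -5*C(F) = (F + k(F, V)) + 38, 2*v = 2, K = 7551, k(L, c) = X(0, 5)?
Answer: 37721/5 ≈ 7544.2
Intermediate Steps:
k(L, c) = 0
v = 1 (v = (1/2)*2 = 1)
C(F) = -38/5 - F/5 (C(F) = -((F + 0) + 38)/5 = -(F + 38)/5 = -(38 + F)/5 = -38/5 - F/5)
u = 7551
C(-v*4) + u = (-38/5 - (-1*1)*4/5) + 7551 = (-38/5 - (-1)*4/5) + 7551 = (-38/5 - 1/5*(-4)) + 7551 = (-38/5 + 4/5) + 7551 = -34/5 + 7551 = 37721/5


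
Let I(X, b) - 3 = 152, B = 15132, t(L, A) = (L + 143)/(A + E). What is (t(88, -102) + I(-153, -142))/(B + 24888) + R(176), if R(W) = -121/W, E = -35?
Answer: -14993519/21930960 ≈ -0.68367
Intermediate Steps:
t(L, A) = (143 + L)/(-35 + A) (t(L, A) = (L + 143)/(A - 35) = (143 + L)/(-35 + A))
I(X, b) = 155 (I(X, b) = 3 + 152 = 155)
(t(88, -102) + I(-153, -142))/(B + 24888) + R(176) = ((143 + 88)/(-35 - 102) + 155)/(15132 + 24888) - 121/176 = (231/(-137) + 155)/40020 - 121*1/176 = (-1/137*231 + 155)*(1/40020) - 11/16 = (-231/137 + 155)*(1/40020) - 11/16 = (21004/137)*(1/40020) - 11/16 = 5251/1370685 - 11/16 = -14993519/21930960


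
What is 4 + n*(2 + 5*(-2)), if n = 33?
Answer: -260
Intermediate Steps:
4 + n*(2 + 5*(-2)) = 4 + 33*(2 + 5*(-2)) = 4 + 33*(2 - 10) = 4 + 33*(-8) = 4 - 264 = -260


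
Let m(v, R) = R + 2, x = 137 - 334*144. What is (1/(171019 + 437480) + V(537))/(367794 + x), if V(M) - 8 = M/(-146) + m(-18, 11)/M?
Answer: 69114356719/5086180202497110 ≈ 1.3589e-5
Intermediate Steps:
x = -47959 (x = 137 - 48096 = -47959)
m(v, R) = 2 + R
V(M) = 8 + 13/M - M/146 (V(M) = 8 + (M/(-146) + (2 + 11)/M) = 8 + (M*(-1/146) + 13/M) = 8 + (-M/146 + 13/M) = 8 + (13/M - M/146) = 8 + 13/M - M/146)
(1/(171019 + 437480) + V(537))/(367794 + x) = (1/(171019 + 437480) + (8 + 13/537 - 1/146*537))/(367794 - 47959) = (1/608499 + (8 + 13*(1/537) - 537/146))/319835 = (1/608499 + (8 + 13/537 - 537/146))*(1/319835) = (1/608499 + 340745/78402)*(1/319835) = (69114356719/15902512866)*(1/319835) = 69114356719/5086180202497110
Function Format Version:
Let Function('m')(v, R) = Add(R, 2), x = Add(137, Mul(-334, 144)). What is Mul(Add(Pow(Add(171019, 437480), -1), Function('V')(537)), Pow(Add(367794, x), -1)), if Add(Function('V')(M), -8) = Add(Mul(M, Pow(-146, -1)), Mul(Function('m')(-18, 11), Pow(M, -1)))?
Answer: Rational(69114356719, 5086180202497110) ≈ 1.3589e-5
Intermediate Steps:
x = -47959 (x = Add(137, -48096) = -47959)
Function('m')(v, R) = Add(2, R)
Function('V')(M) = Add(8, Mul(13, Pow(M, -1)), Mul(Rational(-1, 146), M)) (Function('V')(M) = Add(8, Add(Mul(M, Pow(-146, -1)), Mul(Add(2, 11), Pow(M, -1)))) = Add(8, Add(Mul(M, Rational(-1, 146)), Mul(13, Pow(M, -1)))) = Add(8, Add(Mul(Rational(-1, 146), M), Mul(13, Pow(M, -1)))) = Add(8, Add(Mul(13, Pow(M, -1)), Mul(Rational(-1, 146), M))) = Add(8, Mul(13, Pow(M, -1)), Mul(Rational(-1, 146), M)))
Mul(Add(Pow(Add(171019, 437480), -1), Function('V')(537)), Pow(Add(367794, x), -1)) = Mul(Add(Pow(Add(171019, 437480), -1), Add(8, Mul(13, Pow(537, -1)), Mul(Rational(-1, 146), 537))), Pow(Add(367794, -47959), -1)) = Mul(Add(Pow(608499, -1), Add(8, Mul(13, Rational(1, 537)), Rational(-537, 146))), Pow(319835, -1)) = Mul(Add(Rational(1, 608499), Add(8, Rational(13, 537), Rational(-537, 146))), Rational(1, 319835)) = Mul(Add(Rational(1, 608499), Rational(340745, 78402)), Rational(1, 319835)) = Mul(Rational(69114356719, 15902512866), Rational(1, 319835)) = Rational(69114356719, 5086180202497110)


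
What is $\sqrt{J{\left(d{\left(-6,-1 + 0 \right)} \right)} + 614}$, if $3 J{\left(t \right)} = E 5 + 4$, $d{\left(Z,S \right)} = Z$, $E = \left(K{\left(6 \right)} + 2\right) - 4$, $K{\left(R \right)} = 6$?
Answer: $\sqrt{622} \approx 24.94$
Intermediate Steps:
$E = 4$ ($E = \left(6 + 2\right) - 4 = 8 - 4 = 4$)
$J{\left(t \right)} = 8$ ($J{\left(t \right)} = \frac{4 \cdot 5 + 4}{3} = \frac{20 + 4}{3} = \frac{1}{3} \cdot 24 = 8$)
$\sqrt{J{\left(d{\left(-6,-1 + 0 \right)} \right)} + 614} = \sqrt{8 + 614} = \sqrt{622}$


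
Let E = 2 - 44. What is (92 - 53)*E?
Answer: -1638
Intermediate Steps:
E = -42
(92 - 53)*E = (92 - 53)*(-42) = 39*(-42) = -1638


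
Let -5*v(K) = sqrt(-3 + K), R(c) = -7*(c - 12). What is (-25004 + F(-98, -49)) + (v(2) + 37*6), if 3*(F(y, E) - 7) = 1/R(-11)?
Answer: -11966324/483 - I/5 ≈ -24775.0 - 0.2*I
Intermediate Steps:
R(c) = 84 - 7*c (R(c) = -7*(-12 + c) = 84 - 7*c)
v(K) = -sqrt(-3 + K)/5
F(y, E) = 3382/483 (F(y, E) = 7 + 1/(3*(84 - 7*(-11))) = 7 + 1/(3*(84 + 77)) = 7 + (1/3)/161 = 7 + (1/3)*(1/161) = 7 + 1/483 = 3382/483)
(-25004 + F(-98, -49)) + (v(2) + 37*6) = (-25004 + 3382/483) + (-sqrt(-3 + 2)/5 + 37*6) = -12073550/483 + (-I/5 + 222) = -12073550/483 + (222 - I/5) = -11966324/483 - I/5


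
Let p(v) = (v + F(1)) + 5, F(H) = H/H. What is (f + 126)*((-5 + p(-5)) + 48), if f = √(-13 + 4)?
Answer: 5544 + 132*I ≈ 5544.0 + 132.0*I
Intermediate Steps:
F(H) = 1
p(v) = 6 + v (p(v) = (v + 1) + 5 = (1 + v) + 5 = 6 + v)
f = 3*I (f = √(-9) = 3*I ≈ 3.0*I)
(f + 126)*((-5 + p(-5)) + 48) = (3*I + 126)*((-5 + (6 - 5)) + 48) = (126 + 3*I)*((-5 + 1) + 48) = (126 + 3*I)*(-4 + 48) = (126 + 3*I)*44 = 5544 + 132*I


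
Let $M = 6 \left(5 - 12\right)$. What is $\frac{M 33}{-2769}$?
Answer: $\frac{462}{923} \approx 0.50054$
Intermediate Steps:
$M = -42$ ($M = 6 \left(-7\right) = -42$)
$\frac{M 33}{-2769} = \frac{\left(-42\right) 33}{-2769} = \left(-1386\right) \left(- \frac{1}{2769}\right) = \frac{462}{923}$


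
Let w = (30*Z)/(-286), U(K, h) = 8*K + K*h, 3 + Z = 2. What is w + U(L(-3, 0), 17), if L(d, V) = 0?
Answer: 15/143 ≈ 0.10490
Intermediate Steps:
Z = -1 (Z = -3 + 2 = -1)
w = 15/143 (w = (30*(-1))/(-286) = -30*(-1/286) = 15/143 ≈ 0.10490)
w + U(L(-3, 0), 17) = 15/143 + 0*(8 + 17) = 15/143 + 0*25 = 15/143 + 0 = 15/143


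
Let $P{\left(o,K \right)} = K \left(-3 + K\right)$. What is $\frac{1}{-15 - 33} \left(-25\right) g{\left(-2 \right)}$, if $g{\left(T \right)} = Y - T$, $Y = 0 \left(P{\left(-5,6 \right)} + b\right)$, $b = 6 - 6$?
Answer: $\frac{25}{24} \approx 1.0417$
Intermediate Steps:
$b = 0$ ($b = 6 - 6 = 0$)
$Y = 0$ ($Y = 0 \left(6 \left(-3 + 6\right) + 0\right) = 0 \left(6 \cdot 3 + 0\right) = 0 \left(18 + 0\right) = 0 \cdot 18 = 0$)
$g{\left(T \right)} = - T$ ($g{\left(T \right)} = 0 - T = - T$)
$\frac{1}{-15 - 33} \left(-25\right) g{\left(-2 \right)} = \frac{1}{-15 - 33} \left(-25\right) \left(\left(-1\right) \left(-2\right)\right) = \frac{1}{-48} \left(-25\right) 2 = \left(- \frac{1}{48}\right) \left(-25\right) 2 = \frac{25}{48} \cdot 2 = \frac{25}{24}$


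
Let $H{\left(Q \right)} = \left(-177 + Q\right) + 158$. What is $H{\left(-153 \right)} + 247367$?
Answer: $247195$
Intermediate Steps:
$H{\left(Q \right)} = -19 + Q$
$H{\left(-153 \right)} + 247367 = \left(-19 - 153\right) + 247367 = -172 + 247367 = 247195$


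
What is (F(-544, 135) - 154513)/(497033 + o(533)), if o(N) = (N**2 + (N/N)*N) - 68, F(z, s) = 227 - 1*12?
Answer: -154298/781587 ≈ -0.19742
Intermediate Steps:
F(z, s) = 215 (F(z, s) = 227 - 12 = 215)
o(N) = -68 + N + N**2 (o(N) = (N**2 + 1*N) - 68 = (N**2 + N) - 68 = (N + N**2) - 68 = -68 + N + N**2)
(F(-544, 135) - 154513)/(497033 + o(533)) = (215 - 154513)/(497033 + (-68 + 533 + 533**2)) = -154298/(497033 + (-68 + 533 + 284089)) = -154298/(497033 + 284554) = -154298/781587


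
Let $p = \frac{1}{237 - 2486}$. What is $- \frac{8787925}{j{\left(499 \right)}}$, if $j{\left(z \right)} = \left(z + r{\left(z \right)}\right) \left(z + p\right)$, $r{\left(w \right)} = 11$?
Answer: $- \frac{790561733}{22893900} \approx -34.532$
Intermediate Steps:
$p = - \frac{1}{2249}$ ($p = \frac{1}{-2249} = - \frac{1}{2249} \approx -0.00044464$)
$j{\left(z \right)} = \left(11 + z\right) \left(- \frac{1}{2249} + z\right)$ ($j{\left(z \right)} = \left(z + 11\right) \left(z - \frac{1}{2249}\right) = \left(11 + z\right) \left(- \frac{1}{2249} + z\right)$)
$- \frac{8787925}{j{\left(499 \right)}} = - \frac{8787925}{- \frac{11}{2249} + 499^{2} + \frac{24738}{2249} \cdot 499} = - \frac{8787925}{- \frac{11}{2249} + 249001 + \frac{12344262}{2249}} = - \frac{8787925}{\frac{572347500}{2249}} = \left(-8787925\right) \frac{2249}{572347500} = - \frac{790561733}{22893900}$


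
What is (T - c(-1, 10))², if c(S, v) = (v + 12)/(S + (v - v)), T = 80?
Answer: 10404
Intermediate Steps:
c(S, v) = (12 + v)/S (c(S, v) = (12 + v)/(S + 0) = (12 + v)/S)
(T - c(-1, 10))² = (80 - (12 + 10)/(-1))² = (80 - (-1)*22)² = (80 - 1*(-22))² = (80 + 22)² = 102² = 10404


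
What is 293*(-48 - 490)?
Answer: -157634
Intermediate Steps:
293*(-48 - 490) = 293*(-538) = -157634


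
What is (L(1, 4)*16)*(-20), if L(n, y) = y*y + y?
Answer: -6400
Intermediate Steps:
L(n, y) = y + y² (L(n, y) = y² + y = y + y²)
(L(1, 4)*16)*(-20) = ((4*(1 + 4))*16)*(-20) = ((4*5)*16)*(-20) = (20*16)*(-20) = 320*(-20) = -6400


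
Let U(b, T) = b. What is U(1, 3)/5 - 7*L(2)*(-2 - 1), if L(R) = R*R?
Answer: 421/5 ≈ 84.200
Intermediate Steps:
L(R) = R**2
U(1, 3)/5 - 7*L(2)*(-2 - 1) = 1/5 - 7*2**2*(-2 - 1) = 1*(1/5) - 28*(-3) = 1/5 - 7*(-12) = 1/5 + 84 = 421/5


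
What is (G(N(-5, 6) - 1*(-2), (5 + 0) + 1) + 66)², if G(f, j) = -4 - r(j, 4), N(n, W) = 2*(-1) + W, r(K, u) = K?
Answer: 3136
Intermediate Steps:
N(n, W) = -2 + W
G(f, j) = -4 - j
(G(N(-5, 6) - 1*(-2), (5 + 0) + 1) + 66)² = ((-4 - ((5 + 0) + 1)) + 66)² = ((-4 - (5 + 1)) + 66)² = ((-4 - 1*6) + 66)² = ((-4 - 6) + 66)² = (-10 + 66)² = 56² = 3136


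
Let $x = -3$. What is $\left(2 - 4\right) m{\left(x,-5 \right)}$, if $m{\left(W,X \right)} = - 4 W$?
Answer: $-24$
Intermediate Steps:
$\left(2 - 4\right) m{\left(x,-5 \right)} = \left(2 - 4\right) \left(\left(-4\right) \left(-3\right)\right) = \left(-2\right) 12 = -24$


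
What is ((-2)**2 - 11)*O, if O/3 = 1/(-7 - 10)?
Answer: 21/17 ≈ 1.2353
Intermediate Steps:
O = -3/17 (O = 3/(-7 - 10) = 3/(-17) = 3*(-1/17) = -3/17 ≈ -0.17647)
((-2)**2 - 11)*O = ((-2)**2 - 11)*(-3/17) = (4 - 11)*(-3/17) = -7*(-3/17) = 21/17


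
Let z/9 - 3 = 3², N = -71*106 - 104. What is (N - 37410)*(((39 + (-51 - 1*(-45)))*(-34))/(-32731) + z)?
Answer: -159264592800/32731 ≈ -4.8659e+6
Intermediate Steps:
N = -7630 (N = -7526 - 104 = -7630)
z = 108 (z = 27 + 9*3² = 27 + 9*9 = 27 + 81 = 108)
(N - 37410)*(((39 + (-51 - 1*(-45)))*(-34))/(-32731) + z) = (-7630 - 37410)*(((39 + (-51 - 1*(-45)))*(-34))/(-32731) + 108) = -45040*(((39 + (-51 + 45))*(-34))*(-1/32731) + 108) = -45040*(((39 - 6)*(-34))*(-1/32731) + 108) = -45040*((33*(-34))*(-1/32731) + 108) = -45040*(-1122*(-1/32731) + 108) = -45040*(1122/32731 + 108) = -45040*3536070/32731 = -159264592800/32731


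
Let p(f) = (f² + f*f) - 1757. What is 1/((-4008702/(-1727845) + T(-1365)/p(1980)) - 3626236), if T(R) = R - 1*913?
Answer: -13544651252335/49116070558210939784 ≈ -2.7577e-7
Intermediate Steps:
p(f) = -1757 + 2*f² (p(f) = (f² + f²) - 1757 = 2*f² - 1757 = -1757 + 2*f²)
T(R) = -913 + R (T(R) = R - 913 = -913 + R)
1/((-4008702/(-1727845) + T(-1365)/p(1980)) - 3626236) = 1/((-4008702/(-1727845) + (-913 - 1365)/(-1757 + 2*1980²)) - 3626236) = 1/((-4008702*(-1/1727845) - 2278/(-1757 + 2*3920400)) - 3626236) = 1/((4008702/1727845 - 2278/(-1757 + 7840800)) - 3626236) = 1/((4008702/1727845 - 2278/7839043) - 3626236) = 1/(31420451321276/13544651252335 - 3626236) = 1/(-49116070558210939784/13544651252335) = -13544651252335/49116070558210939784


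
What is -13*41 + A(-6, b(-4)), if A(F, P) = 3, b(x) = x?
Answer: -530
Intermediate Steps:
-13*41 + A(-6, b(-4)) = -13*41 + 3 = -533 + 3 = -530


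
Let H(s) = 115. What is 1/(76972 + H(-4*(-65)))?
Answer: 1/77087 ≈ 1.2972e-5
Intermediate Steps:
1/(76972 + H(-4*(-65))) = 1/(76972 + 115) = 1/77087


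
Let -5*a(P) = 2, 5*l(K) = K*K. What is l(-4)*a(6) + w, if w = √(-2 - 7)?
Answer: -32/25 + 3*I ≈ -1.28 + 3.0*I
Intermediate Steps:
l(K) = K²/5 (l(K) = (K*K)/5 = K²/5)
w = 3*I (w = √(-9) = 3*I ≈ 3.0*I)
a(P) = -⅖ (a(P) = -⅕*2 = -⅖)
l(-4)*a(6) + w = ((⅕)*(-4)²)*(-⅖) + 3*I = ((⅕)*16)*(-⅖) + 3*I = (16/5)*(-⅖) + 3*I = -32/25 + 3*I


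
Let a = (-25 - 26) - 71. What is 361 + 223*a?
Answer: -26845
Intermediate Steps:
a = -122 (a = -51 - 71 = -122)
361 + 223*a = 361 + 223*(-122) = 361 - 27206 = -26845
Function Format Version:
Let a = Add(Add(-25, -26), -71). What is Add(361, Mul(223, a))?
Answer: -26845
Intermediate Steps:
a = -122 (a = Add(-51, -71) = -122)
Add(361, Mul(223, a)) = Add(361, Mul(223, -122)) = Add(361, -27206) = -26845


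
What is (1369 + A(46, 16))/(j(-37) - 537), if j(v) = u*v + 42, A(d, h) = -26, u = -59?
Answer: 1343/1688 ≈ 0.79562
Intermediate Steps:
j(v) = 42 - 59*v (j(v) = -59*v + 42 = 42 - 59*v)
(1369 + A(46, 16))/(j(-37) - 537) = (1369 - 26)/((42 - 59*(-37)) - 537) = 1343/((42 + 2183) - 537) = 1343/(2225 - 537) = 1343/1688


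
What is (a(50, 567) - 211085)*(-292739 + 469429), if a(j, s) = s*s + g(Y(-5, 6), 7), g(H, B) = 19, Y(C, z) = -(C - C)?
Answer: 19510639870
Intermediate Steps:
Y(C, z) = 0 (Y(C, z) = -1*0 = 0)
a(j, s) = 19 + s**2 (a(j, s) = s*s + 19 = s**2 + 19 = 19 + s**2)
(a(50, 567) - 211085)*(-292739 + 469429) = ((19 + 567**2) - 211085)*(-292739 + 469429) = ((19 + 321489) - 211085)*176690 = (321508 - 211085)*176690 = 110423*176690 = 19510639870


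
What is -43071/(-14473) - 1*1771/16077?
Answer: 28992208/10116627 ≈ 2.8658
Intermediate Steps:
-43071/(-14473) - 1*1771/16077 = -43071*(-1/14473) - 1771*1/16077 = 43071/14473 - 77/699 = 28992208/10116627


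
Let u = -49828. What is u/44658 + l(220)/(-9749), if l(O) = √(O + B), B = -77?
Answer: -24914/22329 - √143/9749 ≈ -1.1170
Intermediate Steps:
l(O) = √(-77 + O) (l(O) = √(O - 77) = √(-77 + O))
u/44658 + l(220)/(-9749) = -49828/44658 + √(-77 + 220)/(-9749) = -49828*1/44658 + √143*(-1/9749) = -24914/22329 - √143/9749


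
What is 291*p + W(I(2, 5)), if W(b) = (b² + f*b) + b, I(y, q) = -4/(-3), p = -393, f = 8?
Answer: -1029143/9 ≈ -1.1435e+5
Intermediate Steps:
I(y, q) = 4/3 (I(y, q) = -4*(-⅓) = 4/3)
W(b) = b² + 9*b (W(b) = (b² + 8*b) + b = b² + 9*b)
291*p + W(I(2, 5)) = 291*(-393) + 4*(9 + 4/3)/3 = -114363 + (4/3)*(31/3) = -114363 + 124/9 = -1029143/9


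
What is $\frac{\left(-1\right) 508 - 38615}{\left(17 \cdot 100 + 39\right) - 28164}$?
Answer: $\frac{5589}{3775} \approx 1.4805$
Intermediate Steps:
$\frac{\left(-1\right) 508 - 38615}{\left(17 \cdot 100 + 39\right) - 28164} = \frac{-508 - 38615}{\left(1700 + 39\right) - 28164} = - \frac{39123}{1739 - 28164} = - \frac{39123}{-26425} = \left(-39123\right) \left(- \frac{1}{26425}\right) = \frac{5589}{3775}$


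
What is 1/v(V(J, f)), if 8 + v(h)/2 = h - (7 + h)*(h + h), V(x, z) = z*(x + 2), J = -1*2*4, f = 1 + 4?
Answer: -1/2836 ≈ -0.00035261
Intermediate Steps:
f = 5
J = -8 (J = -2*4 = -8)
V(x, z) = z*(2 + x)
v(h) = -16 + 2*h - 4*h*(7 + h) (v(h) = -16 + 2*(h - (7 + h)*(h + h)) = -16 + 2*(h - (7 + h)*2*h) = -16 + 2*(h - 2*h*(7 + h)) = -16 + (2*h - 4*h*(7 + h)) = -16 + 2*h - 4*h*(7 + h))
1/v(V(J, f)) = 1/(-16 - 130*(2 - 8) - 4*25*(2 - 8)²) = 1/(-16 - 130*(-6) - 4*(5*(-6))²) = 1/(-16 - 26*(-30) - 4*(-30)²) = 1/(-16 + 780 - 4*900) = 1/(-16 + 780 - 3600) = 1/(-2836) = -1/2836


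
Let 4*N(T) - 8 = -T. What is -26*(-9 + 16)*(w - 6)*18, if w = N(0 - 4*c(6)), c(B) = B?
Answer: -6552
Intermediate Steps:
N(T) = 2 - T/4 (N(T) = 2 + (-T)/4 = 2 - T/4)
w = 8 (w = 2 - (0 - 4*6)/4 = 2 - (0 - 24)/4 = 2 - 1/4*(-24) = 2 + 6 = 8)
-26*(-9 + 16)*(w - 6)*18 = -26*(-9 + 16)*(8 - 6)*18 = -182*2*18 = -26*14*18 = -364*18 = -6552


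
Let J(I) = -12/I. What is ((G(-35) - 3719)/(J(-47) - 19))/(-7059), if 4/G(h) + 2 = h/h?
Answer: -58327/2072993 ≈ -0.028137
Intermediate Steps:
G(h) = -4 (G(h) = 4/(-2 + h/h) = 4/(-2 + 1) = 4/(-1) = 4*(-1) = -4)
((G(-35) - 3719)/(J(-47) - 19))/(-7059) = ((-4 - 3719)/(-12/(-47) - 19))/(-7059) = -3723/(-12*(-1/47) - 19)*(-1/7059) = -3723/(12/47 - 19)*(-1/7059) = -3723/(-881/47)*(-1/7059) = -3723*(-47/881)*(-1/7059) = (174981/881)*(-1/7059) = -58327/2072993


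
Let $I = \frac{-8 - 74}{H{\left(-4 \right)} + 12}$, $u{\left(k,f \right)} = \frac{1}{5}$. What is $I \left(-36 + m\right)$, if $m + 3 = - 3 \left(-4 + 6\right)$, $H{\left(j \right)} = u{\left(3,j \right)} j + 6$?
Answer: $\frac{9225}{43} \approx 214.53$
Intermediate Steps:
$u{\left(k,f \right)} = \frac{1}{5}$
$H{\left(j \right)} = 6 + \frac{j}{5}$ ($H{\left(j \right)} = \frac{j}{5} + 6 = 6 + \frac{j}{5}$)
$I = - \frac{205}{43}$ ($I = \frac{-8 - 74}{\left(6 + \frac{1}{5} \left(-4\right)\right) + 12} = - \frac{82}{\left(6 - \frac{4}{5}\right) + 12} = - \frac{82}{\frac{26}{5} + 12} = - \frac{82}{\frac{86}{5}} = \left(-82\right) \frac{5}{86} = - \frac{205}{43} \approx -4.7674$)
$m = -9$ ($m = -3 - 3 \left(-4 + 6\right) = -3 - 6 = -9$)
$I \left(-36 + m\right) = - \frac{205 \left(-36 - 9\right)}{43} = \left(- \frac{205}{43}\right) \left(-45\right) = \frac{9225}{43}$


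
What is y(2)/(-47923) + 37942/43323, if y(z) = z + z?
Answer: 1818121174/2076168129 ≈ 0.87571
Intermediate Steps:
y(z) = 2*z
y(2)/(-47923) + 37942/43323 = (2*2)/(-47923) + 37942/43323 = 4*(-1/47923) + 37942*(1/43323) = -4/47923 + 37942/43323 = 1818121174/2076168129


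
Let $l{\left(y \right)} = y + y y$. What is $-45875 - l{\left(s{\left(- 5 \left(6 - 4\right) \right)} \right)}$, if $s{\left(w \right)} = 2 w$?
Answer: $-46255$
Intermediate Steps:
$l{\left(y \right)} = y + y^{2}$
$-45875 - l{\left(s{\left(- 5 \left(6 - 4\right) \right)} \right)} = -45875 - 2 \left(- 5 \left(6 - 4\right)\right) \left(1 + 2 \left(- 5 \left(6 - 4\right)\right)\right) = -45875 - 2 \left(\left(-5\right) 2\right) \left(1 + 2 \left(\left(-5\right) 2\right)\right) = -45875 - 2 \left(-10\right) \left(1 + 2 \left(-10\right)\right) = -45875 - - 20 \left(1 - 20\right) = -45875 - \left(-20\right) \left(-19\right) = -45875 - 380 = -46255$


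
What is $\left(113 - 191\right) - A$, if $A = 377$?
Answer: $-455$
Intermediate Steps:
$\left(113 - 191\right) - A = \left(113 - 191\right) - 377 = -78 - 377 = -455$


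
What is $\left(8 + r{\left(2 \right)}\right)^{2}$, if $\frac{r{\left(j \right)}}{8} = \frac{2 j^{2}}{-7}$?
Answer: $\frac{64}{49} \approx 1.3061$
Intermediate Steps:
$r{\left(j \right)} = - \frac{16 j^{2}}{7}$ ($r{\left(j \right)} = 8 \frac{2 j^{2}}{-7} = 8 \cdot 2 j^{2} \left(- \frac{1}{7}\right) = 8 \left(- \frac{2 j^{2}}{7}\right) = - \frac{16 j^{2}}{7}$)
$\left(8 + r{\left(2 \right)}\right)^{2} = \left(8 - \frac{16 \cdot 2^{2}}{7}\right)^{2} = \left(8 - \frac{64}{7}\right)^{2} = \left(- \frac{8}{7}\right)^{2} = \frac{64}{49}$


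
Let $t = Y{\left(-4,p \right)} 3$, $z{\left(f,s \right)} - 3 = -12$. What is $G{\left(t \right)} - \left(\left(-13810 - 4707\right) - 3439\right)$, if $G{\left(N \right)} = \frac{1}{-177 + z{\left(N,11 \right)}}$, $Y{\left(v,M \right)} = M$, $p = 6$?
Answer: $\frac{4083815}{186} \approx 21956.0$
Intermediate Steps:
$z{\left(f,s \right)} = -9$ ($z{\left(f,s \right)} = 3 - 12 = -9$)
$t = 18$ ($t = 6 \cdot 3 = 18$)
$G{\left(N \right)} = - \frac{1}{186}$ ($G{\left(N \right)} = \frac{1}{-177 - 9} = \frac{1}{-186} = - \frac{1}{186}$)
$G{\left(t \right)} - \left(\left(-13810 - 4707\right) - 3439\right) = - \frac{1}{186} - \left(\left(-13810 - 4707\right) - 3439\right) = - \frac{1}{186} - \left(-18517 - 3439\right) = - \frac{1}{186} - -21956 = - \frac{1}{186} + 21956 = \frac{4083815}{186}$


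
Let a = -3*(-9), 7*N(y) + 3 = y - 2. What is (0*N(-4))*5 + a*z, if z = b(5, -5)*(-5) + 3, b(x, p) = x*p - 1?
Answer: 3591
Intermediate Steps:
N(y) = -5/7 + y/7 (N(y) = -3/7 + (y - 2)/7 = -3/7 + (-2 + y)/7 = -3/7 + (-2/7 + y/7) = -5/7 + y/7)
b(x, p) = -1 + p*x (b(x, p) = p*x - 1 = -1 + p*x)
z = 133 (z = (-1 - 5*5)*(-5) + 3 = (-1 - 25)*(-5) + 3 = -26*(-5) + 3 = 130 + 3 = 133)
a = 27
(0*N(-4))*5 + a*z = (0*(-5/7 + (⅐)*(-4)))*5 + 27*133 = (0*(-5/7 - 4/7))*5 + 3591 = (0*(-9/7))*5 + 3591 = 0*5 + 3591 = 0 + 3591 = 3591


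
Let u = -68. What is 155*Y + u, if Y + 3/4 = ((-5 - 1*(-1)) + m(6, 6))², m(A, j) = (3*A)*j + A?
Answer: 7501263/4 ≈ 1.8753e+6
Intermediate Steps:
m(A, j) = A + 3*A*j (m(A, j) = 3*A*j + A = A + 3*A*j)
Y = 48397/4 (Y = -¾ + ((-5 - 1*(-1)) + 6*(1 + 3*6))² = -¾ + ((-5 + 1) + 6*(1 + 18))² = -¾ + (-4 + 6*19)² = -¾ + (-4 + 114)² = -¾ + 110² = -¾ + 12100 = 48397/4 ≈ 12099.)
155*Y + u = 155*(48397/4) - 68 = 7501535/4 - 68 = 7501263/4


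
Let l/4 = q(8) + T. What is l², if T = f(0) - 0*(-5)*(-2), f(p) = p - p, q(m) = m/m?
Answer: 16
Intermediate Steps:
q(m) = 1
f(p) = 0
T = 0 (T = 0 - 0*(-5)*(-2) = 0 - 0*(-2) = 0 - 1*0 = 0 + 0 = 0)
l = 4 (l = 4*(1 + 0) = 4*1 = 4)
l² = 4² = 16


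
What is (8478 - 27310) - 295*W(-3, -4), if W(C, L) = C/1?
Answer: -17947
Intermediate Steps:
W(C, L) = C (W(C, L) = C*1 = C)
(8478 - 27310) - 295*W(-3, -4) = (8478 - 27310) - 295*(-3) = -18832 + 885 = -17947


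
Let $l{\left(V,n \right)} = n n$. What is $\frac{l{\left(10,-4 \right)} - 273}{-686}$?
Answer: $\frac{257}{686} \approx 0.37464$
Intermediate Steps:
$l{\left(V,n \right)} = n^{2}$
$\frac{l{\left(10,-4 \right)} - 273}{-686} = \frac{\left(-4\right)^{2} - 273}{-686} = - \frac{16 - 273}{686} = \left(- \frac{1}{686}\right) \left(-257\right) = \frac{257}{686}$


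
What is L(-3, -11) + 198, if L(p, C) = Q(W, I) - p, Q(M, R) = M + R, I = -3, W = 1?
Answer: 199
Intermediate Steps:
L(p, C) = -2 - p (L(p, C) = (1 - 3) - p = -2 - p)
L(-3, -11) + 198 = (-2 - 1*(-3)) + 198 = (-2 + 3) + 198 = 1 + 198 = 199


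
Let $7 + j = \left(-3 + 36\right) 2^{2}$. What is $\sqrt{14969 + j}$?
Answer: $\sqrt{15094} \approx 122.86$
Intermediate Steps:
$j = 125$ ($j = -7 + \left(-3 + 36\right) 2^{2} = -7 + 33 \cdot 4 = -7 + 132 = 125$)
$\sqrt{14969 + j} = \sqrt{14969 + 125} = \sqrt{15094}$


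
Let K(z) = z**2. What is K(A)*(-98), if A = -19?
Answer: -35378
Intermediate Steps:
K(A)*(-98) = (-19)**2*(-98) = 361*(-98) = -35378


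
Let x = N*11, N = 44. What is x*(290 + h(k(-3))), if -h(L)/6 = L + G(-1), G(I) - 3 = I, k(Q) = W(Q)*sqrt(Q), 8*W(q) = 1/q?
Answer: 134552 + 121*I*sqrt(3) ≈ 1.3455e+5 + 209.58*I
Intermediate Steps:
W(q) = 1/(8*q)
k(Q) = 1/(8*sqrt(Q)) (k(Q) = (1/(8*Q))*sqrt(Q) = 1/(8*sqrt(Q)))
G(I) = 3 + I
h(L) = -12 - 6*L (h(L) = -6*(L + (3 - 1)) = -6*(L + 2) = -6*(2 + L) = -12 - 6*L)
x = 484 (x = 44*11 = 484)
x*(290 + h(k(-3))) = 484*(290 + (-12 - 3/(4*sqrt(-3)))) = 484*(290 + (-12 - 3*(-I*sqrt(3)/3)/4)) = 484*(290 + (-12 - (-1)*I*sqrt(3)/4)) = 484*(290 + (-12 + I*sqrt(3)/4)) = 484*(278 + I*sqrt(3)/4) = 134552 + 121*I*sqrt(3)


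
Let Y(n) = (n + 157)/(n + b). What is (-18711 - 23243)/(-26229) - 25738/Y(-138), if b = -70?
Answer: 140417853542/498351 ≈ 2.8177e+5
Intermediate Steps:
Y(n) = (157 + n)/(-70 + n) (Y(n) = (n + 157)/(n - 70) = (157 + n)/(-70 + n))
(-18711 - 23243)/(-26229) - 25738/Y(-138) = (-18711 - 23243)/(-26229) - 25738*(-70 - 138)/(157 - 138) = -41954*(-1/26229) - 25738/(19/(-208)) = 41954/26229 - 25738/((-1/208*19)) = 41954/26229 - 25738/(-19/208) = 41954/26229 - 25738*(-208/19) = 41954/26229 + 5353504/19 = 140417853542/498351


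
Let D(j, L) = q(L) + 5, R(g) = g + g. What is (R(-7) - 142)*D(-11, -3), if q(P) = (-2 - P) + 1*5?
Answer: -1716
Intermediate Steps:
R(g) = 2*g
q(P) = 3 - P (q(P) = (-2 - P) + 5 = 3 - P)
D(j, L) = 8 - L (D(j, L) = (3 - L) + 5 = 8 - L)
(R(-7) - 142)*D(-11, -3) = (2*(-7) - 142)*(8 - 1*(-3)) = (-14 - 142)*(8 + 3) = -156*11 = -1716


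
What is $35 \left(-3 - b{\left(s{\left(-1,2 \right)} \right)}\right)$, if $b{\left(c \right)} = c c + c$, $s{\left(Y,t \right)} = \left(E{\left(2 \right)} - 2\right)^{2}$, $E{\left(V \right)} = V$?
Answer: $-105$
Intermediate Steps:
$s{\left(Y,t \right)} = 0$ ($s{\left(Y,t \right)} = \left(2 - 2\right)^{2} = 0^{2} = 0$)
$b{\left(c \right)} = c + c^{2}$ ($b{\left(c \right)} = c^{2} + c = c + c^{2}$)
$35 \left(-3 - b{\left(s{\left(-1,2 \right)} \right)}\right) = 35 \left(-3 - 0 \left(1 + 0\right)\right) = 35 \left(-3 - 0 \cdot 1\right) = 35 \left(-3 - 0\right) = 35 \left(-3 + 0\right) = 35 \left(-3\right) = -105$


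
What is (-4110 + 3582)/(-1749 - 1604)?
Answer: 528/3353 ≈ 0.15747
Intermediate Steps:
(-4110 + 3582)/(-1749 - 1604) = -528/(-3353) = -528*(-1/3353) = 528/3353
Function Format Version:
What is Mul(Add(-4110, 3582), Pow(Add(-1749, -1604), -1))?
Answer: Rational(528, 3353) ≈ 0.15747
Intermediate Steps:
Mul(Add(-4110, 3582), Pow(Add(-1749, -1604), -1)) = Mul(-528, Pow(-3353, -1)) = Mul(-528, Rational(-1, 3353)) = Rational(528, 3353)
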